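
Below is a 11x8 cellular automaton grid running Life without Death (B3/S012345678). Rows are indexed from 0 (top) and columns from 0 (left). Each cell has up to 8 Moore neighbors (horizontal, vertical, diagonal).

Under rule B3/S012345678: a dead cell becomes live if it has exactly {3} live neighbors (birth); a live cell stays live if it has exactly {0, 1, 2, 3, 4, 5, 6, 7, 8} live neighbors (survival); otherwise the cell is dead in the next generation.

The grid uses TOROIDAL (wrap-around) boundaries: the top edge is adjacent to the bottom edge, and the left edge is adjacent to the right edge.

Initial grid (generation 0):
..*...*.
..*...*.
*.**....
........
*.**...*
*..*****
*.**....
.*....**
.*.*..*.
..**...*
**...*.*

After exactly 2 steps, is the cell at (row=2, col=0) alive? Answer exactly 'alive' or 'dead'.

Answer: alive

Derivation:
Simulating step by step:
Generation 0 (given above): 33 live cells
Generation 1: 44 live cells
*.*..**.
..*...**
****....
*......*
****.*.*
*..*****
*.**....
.*.*..**
.*.*..*.
..***..*
**.*.*.*
Generation 2: 53 live cells
*.*****.
..*..***
****..*.
*...*.**
****.*.*
*..*****
*.**....
.*.**.**
.*.*.**.
..****.*
**.*.*.*

Cell (2,0) at generation 2: 1 -> alive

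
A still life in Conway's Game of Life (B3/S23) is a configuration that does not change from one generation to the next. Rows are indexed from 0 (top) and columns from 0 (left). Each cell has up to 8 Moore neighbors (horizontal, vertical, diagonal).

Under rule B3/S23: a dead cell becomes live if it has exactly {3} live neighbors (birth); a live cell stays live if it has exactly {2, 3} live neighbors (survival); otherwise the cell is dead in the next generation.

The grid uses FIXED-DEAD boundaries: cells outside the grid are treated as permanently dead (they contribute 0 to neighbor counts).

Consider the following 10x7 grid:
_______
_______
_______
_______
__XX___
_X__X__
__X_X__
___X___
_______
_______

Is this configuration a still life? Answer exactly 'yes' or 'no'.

Compute generation 1 and compare to generation 0 (given above):
Generation 1:
_______
_______
_______
_______
__XX___
_X__X__
__X_X__
___X___
_______
_______
The grids are IDENTICAL -> still life.

Answer: yes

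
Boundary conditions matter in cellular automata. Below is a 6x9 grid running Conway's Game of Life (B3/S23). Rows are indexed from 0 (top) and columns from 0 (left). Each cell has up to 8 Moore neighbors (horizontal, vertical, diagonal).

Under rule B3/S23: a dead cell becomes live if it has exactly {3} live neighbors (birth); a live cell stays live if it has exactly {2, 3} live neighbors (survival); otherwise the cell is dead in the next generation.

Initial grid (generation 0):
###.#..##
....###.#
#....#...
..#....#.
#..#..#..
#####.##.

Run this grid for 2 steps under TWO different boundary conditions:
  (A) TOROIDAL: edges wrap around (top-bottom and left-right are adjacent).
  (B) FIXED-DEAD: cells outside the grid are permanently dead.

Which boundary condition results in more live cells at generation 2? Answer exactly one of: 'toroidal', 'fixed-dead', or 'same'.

Answer: fixed-dead

Derivation:
Under TOROIDAL boundary, generation 2:
...##....
...##.##.
#..##...#
........#
#...#.#..
....#.#..
Population = 16

Under FIXED-DEAD boundary, generation 2:
..###.#.#
..#.....#
...##..#.
.......#.
#........
####...#.
Population = 17

Comparison: toroidal=16, fixed-dead=17 -> fixed-dead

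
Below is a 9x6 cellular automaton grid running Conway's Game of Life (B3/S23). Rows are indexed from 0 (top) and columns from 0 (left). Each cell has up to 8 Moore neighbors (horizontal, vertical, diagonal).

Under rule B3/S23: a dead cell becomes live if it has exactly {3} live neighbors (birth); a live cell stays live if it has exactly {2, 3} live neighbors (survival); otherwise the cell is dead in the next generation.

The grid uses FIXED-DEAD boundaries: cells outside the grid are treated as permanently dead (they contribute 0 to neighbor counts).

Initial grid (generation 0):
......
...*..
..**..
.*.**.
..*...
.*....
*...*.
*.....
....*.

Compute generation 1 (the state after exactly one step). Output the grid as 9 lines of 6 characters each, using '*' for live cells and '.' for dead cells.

Simulating step by step:
Generation 0 (given above): 12 live cells
Generation 1: 10 live cells
(generation 1 grid is the final answer)

Answer: ......
..**..
......
.*..*.
.***..
.*....
**....
......
......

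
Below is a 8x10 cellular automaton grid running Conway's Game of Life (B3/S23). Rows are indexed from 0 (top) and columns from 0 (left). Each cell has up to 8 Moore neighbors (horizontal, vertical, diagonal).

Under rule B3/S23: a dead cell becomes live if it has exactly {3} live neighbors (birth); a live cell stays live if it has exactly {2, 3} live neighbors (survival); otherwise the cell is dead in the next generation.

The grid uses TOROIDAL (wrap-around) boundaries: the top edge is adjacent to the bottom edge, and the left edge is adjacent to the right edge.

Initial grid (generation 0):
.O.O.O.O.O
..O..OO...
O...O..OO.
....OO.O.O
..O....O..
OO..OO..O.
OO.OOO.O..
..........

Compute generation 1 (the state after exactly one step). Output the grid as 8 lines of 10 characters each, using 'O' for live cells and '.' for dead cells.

Simulating step by step:
Generation 0 (given above): 29 live cells
Generation 1: 40 live cells
(generation 1 grid is the final answer)

Answer: ..O.OO....
OOOO.O...O
...OO..OOO
...OOO.O.O
OO.O...O.O
O....O.OOO
OOOO.OO..O
.O.O.O..O.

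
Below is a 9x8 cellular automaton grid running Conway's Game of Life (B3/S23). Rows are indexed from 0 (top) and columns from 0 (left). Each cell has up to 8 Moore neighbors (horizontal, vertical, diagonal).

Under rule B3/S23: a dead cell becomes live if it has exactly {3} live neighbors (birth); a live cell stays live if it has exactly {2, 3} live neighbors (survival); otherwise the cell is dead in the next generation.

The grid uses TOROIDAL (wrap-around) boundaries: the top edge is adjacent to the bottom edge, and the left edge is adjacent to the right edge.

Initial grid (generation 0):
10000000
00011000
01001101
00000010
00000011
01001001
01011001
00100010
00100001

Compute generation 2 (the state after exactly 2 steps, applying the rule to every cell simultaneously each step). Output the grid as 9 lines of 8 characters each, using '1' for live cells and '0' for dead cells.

Answer: 10110000
00100010
00010011
10000000
11010100
01100000
00000000
00011000
01000011

Derivation:
Simulating step by step:
Generation 0 (given above): 21 live cells
Generation 1: 32 live cells
00010000
10011100
00011110
10000000
10000111
00111101
01011111
11100011
01000001
Generation 2: 20 live cells
(generation 2 grid is the final answer)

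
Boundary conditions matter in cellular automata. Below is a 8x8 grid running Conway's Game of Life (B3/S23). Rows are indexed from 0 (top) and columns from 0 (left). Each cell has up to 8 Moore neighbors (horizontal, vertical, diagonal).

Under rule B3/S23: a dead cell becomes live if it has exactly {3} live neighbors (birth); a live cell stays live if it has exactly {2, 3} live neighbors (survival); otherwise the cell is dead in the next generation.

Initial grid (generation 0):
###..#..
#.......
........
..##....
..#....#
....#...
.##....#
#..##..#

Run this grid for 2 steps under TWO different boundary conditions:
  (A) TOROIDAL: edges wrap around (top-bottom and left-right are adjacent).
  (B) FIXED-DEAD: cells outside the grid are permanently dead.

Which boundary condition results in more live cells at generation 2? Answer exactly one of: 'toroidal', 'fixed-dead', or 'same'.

Answer: toroidal

Derivation:
Under TOROIDAL boundary, generation 2:
..#.##.#
...#....
........
..##....
........
#.......
....####
##....##
Population = 16

Under FIXED-DEAD boundary, generation 2:
##......
##......
........
..##....
........
........
#...#...
.#.#....
Population = 10

Comparison: toroidal=16, fixed-dead=10 -> toroidal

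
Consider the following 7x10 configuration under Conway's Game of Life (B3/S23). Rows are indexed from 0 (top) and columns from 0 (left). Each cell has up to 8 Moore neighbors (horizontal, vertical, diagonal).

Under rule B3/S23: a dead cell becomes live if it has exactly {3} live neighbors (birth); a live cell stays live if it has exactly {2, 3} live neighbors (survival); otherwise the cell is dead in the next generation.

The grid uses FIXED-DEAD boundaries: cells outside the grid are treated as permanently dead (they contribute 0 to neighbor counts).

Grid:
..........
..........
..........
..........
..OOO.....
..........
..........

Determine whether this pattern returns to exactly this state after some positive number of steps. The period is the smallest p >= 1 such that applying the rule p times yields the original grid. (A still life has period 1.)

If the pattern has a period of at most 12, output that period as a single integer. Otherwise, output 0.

Simulating and comparing each generation to the original:
Gen 0 (original, given above): 3 live cells
Gen 1: 3 live cells, differs from original
Gen 2: 3 live cells, MATCHES original -> period = 2

Answer: 2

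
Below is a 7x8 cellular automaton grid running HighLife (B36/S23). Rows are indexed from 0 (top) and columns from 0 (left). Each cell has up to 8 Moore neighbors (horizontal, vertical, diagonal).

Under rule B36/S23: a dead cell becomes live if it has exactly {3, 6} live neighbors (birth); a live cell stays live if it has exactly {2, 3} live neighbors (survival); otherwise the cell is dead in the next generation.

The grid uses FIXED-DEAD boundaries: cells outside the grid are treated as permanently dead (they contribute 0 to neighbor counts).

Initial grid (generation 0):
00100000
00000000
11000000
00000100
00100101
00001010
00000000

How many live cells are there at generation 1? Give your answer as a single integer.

Simulating step by step:
Generation 0 (given above): 9 live cells
Generation 1: 7 live cells
00000000
01000000
00000000
01000010
00001100
00000110
00000000
Population at generation 1: 7

Answer: 7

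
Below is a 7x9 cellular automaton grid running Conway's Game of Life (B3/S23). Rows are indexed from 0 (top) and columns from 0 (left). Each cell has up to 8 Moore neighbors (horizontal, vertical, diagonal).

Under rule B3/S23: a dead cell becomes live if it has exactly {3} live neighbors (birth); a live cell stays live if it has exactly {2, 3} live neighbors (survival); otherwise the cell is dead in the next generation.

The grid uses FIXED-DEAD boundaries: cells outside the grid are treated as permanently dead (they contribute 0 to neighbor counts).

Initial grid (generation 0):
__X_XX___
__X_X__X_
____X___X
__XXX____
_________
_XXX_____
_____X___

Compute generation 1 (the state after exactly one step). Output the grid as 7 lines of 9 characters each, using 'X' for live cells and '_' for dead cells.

Simulating step by step:
Generation 0 (given above): 15 live cells
Generation 1: 12 live cells
(generation 1 grid is the final answer)

Answer: ____XX___
____X____
__X_XX___
___XX____
_X__X____
__X______
__X______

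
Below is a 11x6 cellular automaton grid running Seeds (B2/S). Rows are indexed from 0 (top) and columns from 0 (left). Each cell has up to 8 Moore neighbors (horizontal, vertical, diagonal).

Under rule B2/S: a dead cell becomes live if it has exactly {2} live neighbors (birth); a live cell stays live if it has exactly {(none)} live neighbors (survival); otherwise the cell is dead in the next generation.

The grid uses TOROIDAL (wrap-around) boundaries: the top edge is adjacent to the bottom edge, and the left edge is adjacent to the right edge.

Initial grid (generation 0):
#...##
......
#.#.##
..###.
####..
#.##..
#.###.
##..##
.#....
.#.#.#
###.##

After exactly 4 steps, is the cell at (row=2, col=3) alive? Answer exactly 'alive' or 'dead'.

Simulating step by step:
Generation 0 (given above): 34 live cells
Generation 1: 2 live cells
..#...
......
......
......
......
......
......
......
...#..
......
......
Generation 2: 0 live cells
......
......
......
......
......
......
......
......
......
......
......
Generation 3: 0 live cells
......
......
......
......
......
......
......
......
......
......
......
Generation 4: 0 live cells
......
......
......
......
......
......
......
......
......
......
......

Cell (2,3) at generation 4: 0 -> dead

Answer: dead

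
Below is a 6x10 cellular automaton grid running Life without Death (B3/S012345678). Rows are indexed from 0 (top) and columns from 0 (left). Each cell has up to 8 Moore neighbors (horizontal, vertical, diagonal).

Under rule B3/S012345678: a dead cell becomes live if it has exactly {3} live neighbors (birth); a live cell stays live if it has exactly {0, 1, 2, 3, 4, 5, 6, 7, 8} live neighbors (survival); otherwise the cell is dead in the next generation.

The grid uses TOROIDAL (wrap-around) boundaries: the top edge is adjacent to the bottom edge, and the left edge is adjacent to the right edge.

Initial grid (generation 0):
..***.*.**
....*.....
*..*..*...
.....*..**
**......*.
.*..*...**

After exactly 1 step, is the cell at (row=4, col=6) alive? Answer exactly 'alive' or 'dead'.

Simulating step by step:
Generation 0 (given above): 20 live cells
Generation 1: 32 live cells
*.***.****
..*.*..*.*
*..****..*
.*...*.***
**.....**.
.*..**..**

Cell (4,6) at generation 1: 0 -> dead

Answer: dead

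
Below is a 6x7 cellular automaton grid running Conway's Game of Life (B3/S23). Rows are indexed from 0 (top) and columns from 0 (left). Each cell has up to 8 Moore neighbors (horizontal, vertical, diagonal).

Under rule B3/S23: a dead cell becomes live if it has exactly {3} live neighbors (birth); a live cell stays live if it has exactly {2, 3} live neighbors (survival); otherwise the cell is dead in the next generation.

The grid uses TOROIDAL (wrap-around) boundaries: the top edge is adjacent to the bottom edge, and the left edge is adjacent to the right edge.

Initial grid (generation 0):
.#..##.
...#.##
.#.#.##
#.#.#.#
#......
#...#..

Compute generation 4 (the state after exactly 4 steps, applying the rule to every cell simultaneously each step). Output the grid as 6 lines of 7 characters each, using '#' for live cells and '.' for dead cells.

Answer: #.##.##
#...###
.......
.......
.......
#......

Derivation:
Simulating step by step:
Generation 0 (given above): 17 live cells
Generation 1: 16 live cells
#..#...
...#...
.#.#...
..###..
#..#.#.
##..###
Generation 2: 13 live cells
####.#.
...##..
.......
.#.....
#......
.###.#.
Generation 3: 8 live cells
#....##
.#.##..
.......
.......
#......
...#...
Generation 4: 10 live cells
(generation 4 grid is the final answer)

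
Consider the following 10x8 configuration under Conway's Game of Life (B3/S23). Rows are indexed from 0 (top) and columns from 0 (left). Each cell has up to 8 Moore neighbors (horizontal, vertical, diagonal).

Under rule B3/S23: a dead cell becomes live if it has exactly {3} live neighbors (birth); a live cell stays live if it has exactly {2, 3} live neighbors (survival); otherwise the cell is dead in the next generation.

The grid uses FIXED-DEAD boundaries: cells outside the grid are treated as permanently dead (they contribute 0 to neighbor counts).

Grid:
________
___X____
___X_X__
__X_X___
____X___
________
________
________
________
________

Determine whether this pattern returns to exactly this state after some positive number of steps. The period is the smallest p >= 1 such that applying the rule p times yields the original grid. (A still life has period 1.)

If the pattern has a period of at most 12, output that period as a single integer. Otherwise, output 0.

Simulating and comparing each generation to the original:
Gen 0 (original, given above): 6 live cells
Gen 1: 6 live cells, differs from original
Gen 2: 6 live cells, MATCHES original -> period = 2

Answer: 2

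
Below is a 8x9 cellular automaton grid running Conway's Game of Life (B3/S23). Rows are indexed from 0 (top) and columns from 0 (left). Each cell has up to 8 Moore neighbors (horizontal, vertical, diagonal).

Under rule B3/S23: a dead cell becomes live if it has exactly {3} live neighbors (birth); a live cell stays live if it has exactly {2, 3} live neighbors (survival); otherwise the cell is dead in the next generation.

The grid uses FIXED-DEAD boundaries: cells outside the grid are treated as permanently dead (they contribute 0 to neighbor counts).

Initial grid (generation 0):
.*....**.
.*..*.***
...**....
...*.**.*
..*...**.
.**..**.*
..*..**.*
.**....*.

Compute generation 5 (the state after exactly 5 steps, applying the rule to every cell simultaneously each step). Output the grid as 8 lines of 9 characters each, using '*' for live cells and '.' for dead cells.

Answer: ...**.**.
...**....
.....***.
.....*...
...*.*.**
..*..**.*
.....****
..***....

Derivation:
Simulating step by step:
Generation 0 (given above): 29 live cells
Generation 1: 31 live cells
.....**.*
..***.*.*
..**....*
..**.**..
.****...*
.***....*
...*.*..*
.**...**.
Generation 2: 24 live cells
...****..
..*.*.*.*
.*....*..
.....*.*.
.....*.*.
.*.....**
...**.*.*
..*...**.
Generation 3: 23 live cells
...**.**.
..*.*.*..
......*..
.....*.*.
.......*.
....**..*
..**.**.*
...*.***.
Generation 4: 24 live cells
...**.**.
....*.*..
......**.
.......*.
....**.**
...***..*
..**....*
..**.*.*.
Generation 5: 25 live cells
(generation 5 grid is the final answer)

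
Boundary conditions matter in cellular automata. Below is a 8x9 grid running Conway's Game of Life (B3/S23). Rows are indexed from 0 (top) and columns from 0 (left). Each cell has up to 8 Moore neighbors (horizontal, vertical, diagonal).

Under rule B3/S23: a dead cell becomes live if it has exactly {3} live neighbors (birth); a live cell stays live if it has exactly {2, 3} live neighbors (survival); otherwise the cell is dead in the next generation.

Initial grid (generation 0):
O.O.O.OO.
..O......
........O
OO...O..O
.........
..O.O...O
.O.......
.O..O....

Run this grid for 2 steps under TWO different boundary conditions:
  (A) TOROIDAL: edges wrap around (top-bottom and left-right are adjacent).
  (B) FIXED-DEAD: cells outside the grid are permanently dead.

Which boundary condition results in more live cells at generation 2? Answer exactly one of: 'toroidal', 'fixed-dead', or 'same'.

Under TOROIDAL boundary, generation 2:
......O.O
.O.....OO
.OO......
.O.....OO
........O
.........
O..OO....
O........
Population = 15

Under FIXED-DEAD boundary, generation 2:
.........
OO.......
..O......
.........
.........
.O.......
..O......
..O......
Population = 6

Comparison: toroidal=15, fixed-dead=6 -> toroidal

Answer: toroidal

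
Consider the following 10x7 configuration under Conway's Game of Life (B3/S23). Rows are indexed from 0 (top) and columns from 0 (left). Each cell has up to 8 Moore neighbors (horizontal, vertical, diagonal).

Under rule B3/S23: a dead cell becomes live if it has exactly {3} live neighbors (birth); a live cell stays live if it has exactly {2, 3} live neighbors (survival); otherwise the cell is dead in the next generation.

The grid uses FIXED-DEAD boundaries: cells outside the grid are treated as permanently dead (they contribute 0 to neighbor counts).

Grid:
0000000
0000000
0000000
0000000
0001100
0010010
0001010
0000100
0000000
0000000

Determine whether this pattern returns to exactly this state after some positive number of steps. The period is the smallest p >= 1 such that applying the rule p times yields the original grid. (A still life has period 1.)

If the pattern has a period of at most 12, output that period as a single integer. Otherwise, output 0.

Answer: 1

Derivation:
Simulating and comparing each generation to the original:
Gen 0 (original, given above): 7 live cells
Gen 1: 7 live cells, MATCHES original -> period = 1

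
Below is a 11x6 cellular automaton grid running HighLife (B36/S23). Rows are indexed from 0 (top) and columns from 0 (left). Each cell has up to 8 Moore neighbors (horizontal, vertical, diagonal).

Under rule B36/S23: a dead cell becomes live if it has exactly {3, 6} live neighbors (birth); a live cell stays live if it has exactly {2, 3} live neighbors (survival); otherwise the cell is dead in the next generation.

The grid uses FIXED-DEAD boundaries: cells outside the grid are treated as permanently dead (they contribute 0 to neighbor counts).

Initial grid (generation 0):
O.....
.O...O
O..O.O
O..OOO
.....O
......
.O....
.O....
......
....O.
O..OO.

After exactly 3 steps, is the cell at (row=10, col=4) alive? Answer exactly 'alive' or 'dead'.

Answer: alive

Derivation:
Simulating step by step:
Generation 0 (given above): 17 live cells
Generation 1: 16 live cells
......
OO..O.
OOOOOO
...O.O
.....O
......
......
......
......
...OO.
...OO.
Generation 2: 14 live cells
......
O...OO
O....O
.O.OOO
....O.
......
......
......
......
...OO.
...OO.
Generation 3: 15 live cells
......
....OO
OO.OO.
...O.O
...OOO
......
......
......
......
...OO.
...OO.

Cell (10,4) at generation 3: 1 -> alive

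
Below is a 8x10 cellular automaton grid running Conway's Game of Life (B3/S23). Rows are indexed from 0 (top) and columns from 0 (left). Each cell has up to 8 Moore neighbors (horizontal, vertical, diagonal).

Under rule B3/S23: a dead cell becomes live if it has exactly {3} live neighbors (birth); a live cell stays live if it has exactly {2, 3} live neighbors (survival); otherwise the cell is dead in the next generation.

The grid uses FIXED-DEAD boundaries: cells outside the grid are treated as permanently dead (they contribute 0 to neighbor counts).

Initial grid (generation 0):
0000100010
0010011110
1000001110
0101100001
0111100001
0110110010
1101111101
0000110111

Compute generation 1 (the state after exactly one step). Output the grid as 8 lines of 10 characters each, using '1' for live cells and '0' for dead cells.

Answer: 0000011010
0000010001
0111100001
1100110101
1000000011
0000000111
1100000001
0001000101

Derivation:
Simulating step by step:
Generation 0 (given above): 38 live cells
Generation 1: 28 live cells
(generation 1 grid is the final answer)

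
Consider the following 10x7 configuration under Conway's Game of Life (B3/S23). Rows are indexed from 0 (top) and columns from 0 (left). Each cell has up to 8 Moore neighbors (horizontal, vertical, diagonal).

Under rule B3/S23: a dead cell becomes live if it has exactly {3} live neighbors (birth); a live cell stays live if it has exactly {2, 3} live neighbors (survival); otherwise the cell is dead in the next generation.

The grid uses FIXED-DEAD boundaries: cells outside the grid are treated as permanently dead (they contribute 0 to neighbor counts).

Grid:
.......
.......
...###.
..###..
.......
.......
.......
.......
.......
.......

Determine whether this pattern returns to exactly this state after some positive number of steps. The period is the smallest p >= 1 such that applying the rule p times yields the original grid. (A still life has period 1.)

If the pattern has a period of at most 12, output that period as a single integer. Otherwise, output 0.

Answer: 2

Derivation:
Simulating and comparing each generation to the original:
Gen 0 (original, given above): 6 live cells
Gen 1: 6 live cells, differs from original
Gen 2: 6 live cells, MATCHES original -> period = 2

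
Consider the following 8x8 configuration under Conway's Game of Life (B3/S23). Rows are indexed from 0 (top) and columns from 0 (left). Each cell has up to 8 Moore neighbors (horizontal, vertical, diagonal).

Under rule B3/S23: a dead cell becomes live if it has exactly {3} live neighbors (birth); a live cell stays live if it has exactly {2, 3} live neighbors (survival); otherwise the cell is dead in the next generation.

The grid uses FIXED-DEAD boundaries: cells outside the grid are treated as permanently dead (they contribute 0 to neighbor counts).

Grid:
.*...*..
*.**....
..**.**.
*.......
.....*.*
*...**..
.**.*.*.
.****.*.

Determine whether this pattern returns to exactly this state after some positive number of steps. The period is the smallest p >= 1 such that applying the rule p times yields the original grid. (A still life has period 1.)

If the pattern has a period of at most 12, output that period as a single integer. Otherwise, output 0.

Answer: 0

Derivation:
Simulating and comparing each generation to the original:
Gen 0 (original, given above): 24 live cells
Gen 1: 20 live cells, differs from original
Gen 2: 16 live cells, differs from original
Gen 3: 18 live cells, differs from original
Gen 4: 13 live cells, differs from original
Gen 5: 9 live cells, differs from original
Gen 6: 6 live cells, differs from original
Gen 7: 7 live cells, differs from original
Gen 8: 6 live cells, differs from original
Gen 9: 5 live cells, differs from original
Gen 10: 5 live cells, differs from original
Gen 11: 5 live cells, differs from original
Gen 12: 5 live cells, differs from original
No period found within 12 steps.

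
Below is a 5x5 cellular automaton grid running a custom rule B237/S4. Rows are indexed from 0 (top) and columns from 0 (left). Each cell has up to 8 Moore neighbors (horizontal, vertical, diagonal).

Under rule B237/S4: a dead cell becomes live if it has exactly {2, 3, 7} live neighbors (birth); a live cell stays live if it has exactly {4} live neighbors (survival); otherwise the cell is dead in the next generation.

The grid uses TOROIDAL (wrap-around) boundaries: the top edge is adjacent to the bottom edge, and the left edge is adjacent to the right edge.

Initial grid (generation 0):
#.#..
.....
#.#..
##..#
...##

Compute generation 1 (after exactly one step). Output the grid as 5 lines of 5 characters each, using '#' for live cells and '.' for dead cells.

Answer: .#.##
#.###
...##
#.#.#
..#.#

Derivation:
Simulating step by step:
Generation 0 (given above): 9 live cells
Generation 1: 14 live cells
(generation 1 grid is the final answer)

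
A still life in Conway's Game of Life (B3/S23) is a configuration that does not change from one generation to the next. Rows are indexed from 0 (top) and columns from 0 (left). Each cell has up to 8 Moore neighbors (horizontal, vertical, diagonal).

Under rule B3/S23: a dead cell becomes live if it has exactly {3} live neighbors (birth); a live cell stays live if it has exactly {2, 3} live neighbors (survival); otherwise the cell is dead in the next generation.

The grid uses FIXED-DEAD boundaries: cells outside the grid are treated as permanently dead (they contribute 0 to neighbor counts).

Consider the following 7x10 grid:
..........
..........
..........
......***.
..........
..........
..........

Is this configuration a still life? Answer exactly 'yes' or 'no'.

Compute generation 1 and compare to generation 0 (given above):
Generation 1:
..........
..........
.......*..
.......*..
.......*..
..........
..........
Cell (2,7) differs: gen0=0 vs gen1=1 -> NOT a still life.

Answer: no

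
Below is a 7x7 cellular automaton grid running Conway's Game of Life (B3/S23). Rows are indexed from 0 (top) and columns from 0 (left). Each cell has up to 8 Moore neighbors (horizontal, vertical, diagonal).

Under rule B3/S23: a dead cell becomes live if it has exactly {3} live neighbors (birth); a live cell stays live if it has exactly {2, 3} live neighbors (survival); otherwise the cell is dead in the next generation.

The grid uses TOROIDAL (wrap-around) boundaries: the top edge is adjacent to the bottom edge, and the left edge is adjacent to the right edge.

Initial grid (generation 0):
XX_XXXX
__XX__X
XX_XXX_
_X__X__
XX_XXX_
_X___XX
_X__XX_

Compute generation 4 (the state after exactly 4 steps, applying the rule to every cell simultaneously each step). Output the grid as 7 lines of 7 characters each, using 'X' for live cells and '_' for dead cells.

Answer: XXX____
XXX__XX
_XX__XX
X_X__XX
_______
XXXX___
X__X___

Derivation:
Simulating step by step:
Generation 0 (given above): 27 live cells
Generation 1: 11 live cells
_X_____
_______
XX___XX
_______
_X_X___
_X_X___
_X_X___
Generation 2: 14 live cells
__X____
_X____X
X_____X
_XX___X
_______
XX_XX__
XX_____
Generation 3: 14 live cells
__X____
_X____X
__X__XX
_X____X
___X___
XXX____
X__X___
Generation 4: 22 live cells
(generation 4 grid is the final answer)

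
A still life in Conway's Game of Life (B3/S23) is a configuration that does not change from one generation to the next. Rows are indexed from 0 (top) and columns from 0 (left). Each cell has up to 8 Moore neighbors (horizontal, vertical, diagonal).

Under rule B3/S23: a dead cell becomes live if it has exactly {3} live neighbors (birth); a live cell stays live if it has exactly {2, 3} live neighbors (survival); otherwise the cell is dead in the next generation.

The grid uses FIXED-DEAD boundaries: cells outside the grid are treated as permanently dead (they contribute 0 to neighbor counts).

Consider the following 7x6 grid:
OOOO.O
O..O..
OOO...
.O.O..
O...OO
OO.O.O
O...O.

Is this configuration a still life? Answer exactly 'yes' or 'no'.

Compute generation 1 and compare to generation 0 (given above):
Generation 1:
OOOOO.
...OO.
O..O..
...OO.
O..O.O
OO.O.O
OO..O.
Cell (0,4) differs: gen0=0 vs gen1=1 -> NOT a still life.

Answer: no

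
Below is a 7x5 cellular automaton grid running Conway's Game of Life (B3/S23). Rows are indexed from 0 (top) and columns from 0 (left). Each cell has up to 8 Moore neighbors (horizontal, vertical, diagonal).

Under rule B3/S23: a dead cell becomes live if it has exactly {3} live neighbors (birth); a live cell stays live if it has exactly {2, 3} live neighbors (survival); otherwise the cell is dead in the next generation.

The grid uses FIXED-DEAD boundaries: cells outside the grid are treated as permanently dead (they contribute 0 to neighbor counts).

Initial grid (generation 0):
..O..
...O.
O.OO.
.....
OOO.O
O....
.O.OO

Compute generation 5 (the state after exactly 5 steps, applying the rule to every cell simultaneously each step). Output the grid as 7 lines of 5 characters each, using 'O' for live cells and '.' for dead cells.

Answer: .....
...O.
...OO
.O.OO
O.O..
.O...
.....

Derivation:
Simulating step by step:
Generation 0 (given above): 13 live cells
Generation 1: 9 live cells
.....
.O.O.
..OO.
O....
OO...
O...O
.....
Generation 2: 10 live cells
.....
...O.
.OOO.
O.O..
OO...
OO...
.....
Generation 3: 8 live cells
.....
...O.
.O.O.
O..O.
..O..
OO...
.....
Generation 4: 8 live cells
.....
..O..
...OO
.O.O.
O.O..
.O...
.....
Generation 5: 9 live cells
(generation 5 grid is the final answer)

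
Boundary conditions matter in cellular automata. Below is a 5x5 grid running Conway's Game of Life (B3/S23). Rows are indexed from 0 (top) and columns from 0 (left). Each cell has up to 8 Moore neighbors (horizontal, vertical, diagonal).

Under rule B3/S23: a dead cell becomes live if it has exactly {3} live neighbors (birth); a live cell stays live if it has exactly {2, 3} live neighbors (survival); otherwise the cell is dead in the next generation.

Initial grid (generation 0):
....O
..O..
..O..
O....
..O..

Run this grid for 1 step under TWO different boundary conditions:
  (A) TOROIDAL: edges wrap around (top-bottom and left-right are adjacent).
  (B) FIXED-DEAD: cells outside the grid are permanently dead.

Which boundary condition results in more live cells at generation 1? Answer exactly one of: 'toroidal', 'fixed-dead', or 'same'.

Answer: toroidal

Derivation:
Under TOROIDAL boundary, generation 1:
...O.
...O.
.O...
.O...
.....
Population = 4

Under FIXED-DEAD boundary, generation 1:
.....
...O.
.O...
.O...
.....
Population = 3

Comparison: toroidal=4, fixed-dead=3 -> toroidal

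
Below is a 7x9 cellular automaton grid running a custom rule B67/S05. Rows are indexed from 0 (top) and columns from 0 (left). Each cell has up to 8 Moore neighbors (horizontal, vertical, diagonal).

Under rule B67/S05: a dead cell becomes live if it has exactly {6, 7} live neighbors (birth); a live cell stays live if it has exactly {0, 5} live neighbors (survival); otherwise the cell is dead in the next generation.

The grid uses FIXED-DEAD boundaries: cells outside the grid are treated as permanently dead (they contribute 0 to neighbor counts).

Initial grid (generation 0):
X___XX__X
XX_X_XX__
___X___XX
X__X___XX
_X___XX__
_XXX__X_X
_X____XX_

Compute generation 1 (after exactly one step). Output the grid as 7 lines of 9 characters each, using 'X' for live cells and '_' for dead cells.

Answer: ________X
_________
_________
_________
_________
_________
_________

Derivation:
Simulating step by step:
Generation 0 (given above): 27 live cells
Generation 1: 1 live cells
(generation 1 grid is the final answer)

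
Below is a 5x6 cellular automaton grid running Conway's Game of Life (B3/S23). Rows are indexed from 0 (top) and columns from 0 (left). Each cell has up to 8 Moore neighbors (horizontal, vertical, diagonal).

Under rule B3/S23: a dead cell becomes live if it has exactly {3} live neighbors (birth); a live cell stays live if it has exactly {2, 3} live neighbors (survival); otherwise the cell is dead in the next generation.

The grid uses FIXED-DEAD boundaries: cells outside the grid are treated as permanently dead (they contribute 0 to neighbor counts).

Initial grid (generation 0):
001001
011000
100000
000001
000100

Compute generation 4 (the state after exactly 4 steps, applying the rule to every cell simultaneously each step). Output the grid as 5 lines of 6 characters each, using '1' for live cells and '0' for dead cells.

Simulating step by step:
Generation 0 (given above): 7 live cells
Generation 1: 5 live cells
011000
011000
010000
000000
000000
Generation 2: 5 live cells
011000
100000
011000
000000
000000
Generation 3: 3 live cells
010000
100000
010000
000000
000000
Generation 4: 2 live cells
(generation 4 grid is the final answer)

Answer: 000000
110000
000000
000000
000000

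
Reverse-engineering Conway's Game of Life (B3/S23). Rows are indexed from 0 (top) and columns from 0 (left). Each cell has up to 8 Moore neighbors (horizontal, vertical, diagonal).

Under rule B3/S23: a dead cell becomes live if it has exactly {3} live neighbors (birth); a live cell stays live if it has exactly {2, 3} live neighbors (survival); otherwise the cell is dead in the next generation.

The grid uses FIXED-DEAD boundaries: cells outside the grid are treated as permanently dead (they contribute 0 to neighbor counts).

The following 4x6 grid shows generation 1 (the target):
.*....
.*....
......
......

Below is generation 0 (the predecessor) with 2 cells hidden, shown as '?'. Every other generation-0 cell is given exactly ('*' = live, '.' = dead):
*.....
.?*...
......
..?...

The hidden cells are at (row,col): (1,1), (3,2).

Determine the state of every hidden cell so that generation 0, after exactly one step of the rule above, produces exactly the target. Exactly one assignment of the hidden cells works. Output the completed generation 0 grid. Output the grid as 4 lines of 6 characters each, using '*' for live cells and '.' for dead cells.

Hidden generation-0 cells (in order): (1,1), (3,2).
A hidden cell only influences target cells in its own 3x3 neighborhood. Try each of the 2^2 = 4 assignments, step the completed generation 0 forward once under B3/S23, and compare with the target:
  (1,1)=. (3,2)=. -> step gives (0,1)='.' but target has '*' -> reject
  (1,1)=. (3,2)=* -> step gives (0,1)='.' but target has '*' -> reject
  (1,1)=* (3,2)=. -> step reproduces the target at every cell -> ACCEPT
  (1,1)=* (3,2)=* -> step gives (2,1)='*' but target has '.' -> reject
Unique solution: (1,1)=live, (3,2)=dead.
Check: live-neighbor counts of every cell in the completed generation 0:
132100
221100
122100
000000
Applying B3/S23 to generation 0 with these counts gives:
.*....
.*....
......
......
which matches the target exactly.

Answer: *.....
.**...
......
......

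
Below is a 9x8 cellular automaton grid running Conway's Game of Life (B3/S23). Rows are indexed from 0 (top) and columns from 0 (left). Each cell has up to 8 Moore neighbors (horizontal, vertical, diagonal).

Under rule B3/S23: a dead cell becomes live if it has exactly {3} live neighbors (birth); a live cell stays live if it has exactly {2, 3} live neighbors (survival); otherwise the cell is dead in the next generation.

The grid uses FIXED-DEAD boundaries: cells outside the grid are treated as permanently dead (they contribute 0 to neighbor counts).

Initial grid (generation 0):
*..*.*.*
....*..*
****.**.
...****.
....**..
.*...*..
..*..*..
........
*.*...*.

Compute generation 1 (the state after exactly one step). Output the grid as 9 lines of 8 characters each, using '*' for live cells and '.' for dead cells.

Simulating step by step:
Generation 0 (given above): 25 live cells
Generation 1: 12 live cells
(generation 1 grid is the final answer)

Answer: ....*.*.
*......*
.**....*
.*......
...*....
.....**.
........
.*......
........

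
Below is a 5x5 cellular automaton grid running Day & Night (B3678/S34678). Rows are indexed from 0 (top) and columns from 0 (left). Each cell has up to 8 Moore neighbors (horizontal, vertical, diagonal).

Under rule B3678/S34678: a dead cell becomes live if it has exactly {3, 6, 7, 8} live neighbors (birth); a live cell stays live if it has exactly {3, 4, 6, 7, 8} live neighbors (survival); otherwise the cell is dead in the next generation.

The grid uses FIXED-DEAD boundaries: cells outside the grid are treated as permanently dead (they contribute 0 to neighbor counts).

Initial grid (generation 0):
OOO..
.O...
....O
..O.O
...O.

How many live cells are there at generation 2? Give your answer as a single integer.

Simulating step by step:
Generation 0 (given above): 8 live cells
Generation 1: 5 live cells
.O...
OOO..
...O.
.....
.....
Generation 2: 7 live cells
OOO..
.OO..
.OO..
.....
.....
Population at generation 2: 7

Answer: 7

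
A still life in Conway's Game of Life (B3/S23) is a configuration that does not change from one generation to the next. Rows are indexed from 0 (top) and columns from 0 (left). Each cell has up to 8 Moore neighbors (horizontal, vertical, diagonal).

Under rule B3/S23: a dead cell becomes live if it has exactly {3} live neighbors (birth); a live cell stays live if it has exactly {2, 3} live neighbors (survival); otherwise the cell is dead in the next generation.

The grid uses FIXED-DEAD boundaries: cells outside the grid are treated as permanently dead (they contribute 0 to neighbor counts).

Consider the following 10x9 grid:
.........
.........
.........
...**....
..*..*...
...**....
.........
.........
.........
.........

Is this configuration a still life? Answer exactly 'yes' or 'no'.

Compute generation 1 and compare to generation 0 (given above):
Generation 1:
.........
.........
.........
...**....
..*..*...
...**....
.........
.........
.........
.........
The grids are IDENTICAL -> still life.

Answer: yes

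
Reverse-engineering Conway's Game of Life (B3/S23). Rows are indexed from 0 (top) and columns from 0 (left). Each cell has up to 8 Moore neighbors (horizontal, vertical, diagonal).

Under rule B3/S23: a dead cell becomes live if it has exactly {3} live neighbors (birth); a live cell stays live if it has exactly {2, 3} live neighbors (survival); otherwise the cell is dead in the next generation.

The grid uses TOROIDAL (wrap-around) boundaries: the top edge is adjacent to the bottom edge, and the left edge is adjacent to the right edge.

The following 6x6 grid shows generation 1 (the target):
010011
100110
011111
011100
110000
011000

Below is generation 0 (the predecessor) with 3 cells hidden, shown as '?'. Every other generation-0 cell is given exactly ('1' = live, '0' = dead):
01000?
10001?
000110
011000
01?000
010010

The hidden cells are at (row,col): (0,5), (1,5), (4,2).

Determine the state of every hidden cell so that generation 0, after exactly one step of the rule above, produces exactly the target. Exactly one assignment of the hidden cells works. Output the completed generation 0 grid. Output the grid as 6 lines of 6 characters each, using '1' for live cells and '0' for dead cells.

Answer: 010001
100010
000110
011000
010000
010010

Derivation:
Hidden generation-0 cells (in order): (0,5), (1,5), (4,2).
A hidden cell only influences target cells in its own 3x3 neighborhood. Try each of the 2^3 = 8 assignments, step the completed generation 0 forward once under B3/S23, and compare with the target:
  (0,5)=0 (1,5)=0 (4,2)=0 -> step gives (0,0)='1' but target has '0' -> reject
  (0,5)=0 (1,5)=0 (4,2)=1 -> step gives (0,0)='1' but target has '0' -> reject
  (0,5)=0 (1,5)=1 (4,2)=0 -> step gives (0,5)='0' but target has '1' -> reject
  (0,5)=0 (1,5)=1 (4,2)=1 -> step gives (0,5)='0' but target has '1' -> reject
  (0,5)=1 (1,5)=0 (4,2)=0 -> step reproduces the target at every cell -> ACCEPT
  (0,5)=1 (1,5)=0 (4,2)=1 -> step gives (3,2)='0' but target has '1' -> reject
  (0,5)=1 (1,5)=1 (4,2)=0 -> step gives (0,4)='0' but target has '1' -> reject
  (0,5)=1 (1,5)=1 (4,2)=1 -> step gives (0,4)='0' but target has '1' -> reject
Unique solution: (0,5)=live, (1,5)=dead, (4,2)=dead.
Check: live-neighbor counts of every cell in the completed generation 0:
422233
222334
233323
223321
334211
423112
Applying B3/S23 to generation 0 with these counts gives:
010011
100110
011111
011100
110000
011000
which matches the target exactly.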